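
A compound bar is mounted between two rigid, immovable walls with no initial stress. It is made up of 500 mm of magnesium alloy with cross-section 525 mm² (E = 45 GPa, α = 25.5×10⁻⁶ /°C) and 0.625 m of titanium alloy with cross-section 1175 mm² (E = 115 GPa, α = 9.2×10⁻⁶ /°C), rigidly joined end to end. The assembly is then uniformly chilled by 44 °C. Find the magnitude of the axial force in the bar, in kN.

P ≈ 31.6 kN (tensile)

With the walls removed the bar would change length by δ_free = Σ αᵢΔT Lᵢ = 25.5×10⁻⁶×44×500 + 9.2×10⁻⁶×44×625 = 0.814 mm.
Since the ends are fixed, an axial force P builds up, equal in every segment, with P · Σ Lᵢ/(AᵢEᵢ) = δ_free.
The series flexibility is Σ Lᵢ/(AᵢEᵢ) = 500/(525×45×10³) + 625/(1175×115×10³) = 2.579×10⁻⁵ mm/N.
Hence P = δ_free / Σ(L/AE) = 0.814/2.579×10⁻⁵ = 31.56 kN (tensile).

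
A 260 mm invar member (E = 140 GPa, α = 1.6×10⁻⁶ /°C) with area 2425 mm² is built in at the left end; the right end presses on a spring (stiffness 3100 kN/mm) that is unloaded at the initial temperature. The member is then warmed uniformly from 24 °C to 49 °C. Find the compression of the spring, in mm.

Free thermal expansion: δ_free = αΔT L = 1.6×10⁻⁶ × 25 × 260 = 0.0104 mm.
With a force P in the spring, the elastic change of the member is PL/(AE) and that of the spring is P/k; compatibility requires their sum to equal δ_free.
So P = δ_free / [L/(AE) + 1/k] = 0.0104 / [ 260/(2425×140×10³) + 1/(3100×10³) ].
P = 0.0104 / 1.088×10⁻⁶ = 9555 N.
Spring compression = P/k = 9555/(3100×10³) = 0.003082 mm.

δ ≈ 0.00308 mm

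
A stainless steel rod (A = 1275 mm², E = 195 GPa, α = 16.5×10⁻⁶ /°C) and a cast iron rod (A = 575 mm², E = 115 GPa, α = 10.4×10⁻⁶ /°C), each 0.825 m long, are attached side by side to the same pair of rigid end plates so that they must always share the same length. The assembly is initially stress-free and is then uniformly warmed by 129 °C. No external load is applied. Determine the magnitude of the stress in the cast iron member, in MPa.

σ ≈ 71.5 MPa (tensile)

The stainless steel has the larger α, so on heating it would change length more than the cast iron if both were free. The rigid plates force a common final length, so the stainless steel is put into compression and the cast iron into tension, with equal and opposite forces P (no external load).
Setting the final lengths equal and cancelling L: (α₁ − α₂)ΔT = P/(A₁E₁) + P/(A₂E₂).
|α₁ − α₂|·ΔT = 6.1×10⁻⁶ × 129 = 0.0007869.
1/(A₁E₁) + 1/(A₂E₂) = 1/(1275×195×10³) + 1/(575×115×10³) = 1.914×10⁻⁸ N⁻¹.
P = 0.0007869 / 1.914×10⁻⁸ = 41100 N = 41.1 kN.
σ_{cast iron} = P/A₂ = 41100/575 = 71.48 MPa, tensile.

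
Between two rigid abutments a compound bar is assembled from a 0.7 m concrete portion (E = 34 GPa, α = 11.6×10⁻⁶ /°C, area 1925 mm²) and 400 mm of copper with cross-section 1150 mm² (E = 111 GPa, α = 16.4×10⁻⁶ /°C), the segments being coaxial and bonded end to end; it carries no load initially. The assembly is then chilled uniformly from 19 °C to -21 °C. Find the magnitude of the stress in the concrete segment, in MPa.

σ ≈ 22.1 MPa (tensile)

Free thermal contraction of the whole bar: Σ αᵢΔT Lᵢ = 11.6×10⁻⁶×40×700 + 16.4×10⁻⁶×40×400 = 0.5872 mm.
The walls prevent any net length change, so an axial force P (same in every segment) develops. Compatibility: P · Σ Lᵢ/(AᵢEᵢ) = δ_free.
Σ Lᵢ/(AᵢEᵢ) = 700/(1925×34×10³) + 400/(1150×111×10³) = 1.383×10⁻⁵ mm/N.
Hence P = δ_free / Σ(L/AE) = 0.5872/1.383×10⁻⁵ = 42.46 kN (tensile).
σ_{concrete} = P / A = 42460 / 1925 = 22.06 MPa.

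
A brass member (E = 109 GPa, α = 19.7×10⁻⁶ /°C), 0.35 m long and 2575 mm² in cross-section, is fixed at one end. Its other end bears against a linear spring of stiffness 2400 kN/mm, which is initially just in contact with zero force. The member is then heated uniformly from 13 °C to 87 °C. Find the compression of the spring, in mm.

δ ≈ 0.128 mm

The unrestrained thermal change is αΔT L = 19.7×10⁻⁶ × 74 × 350 = 0.5102 mm.
Let P be the compressive force at the spring. The member shortens elastically by PL/(AE) and the spring compresses by P/k; together these equal δ_free.
P [ L/(AE) + 1/k ] = δ_free → P [ 350/(2575×109×10³) + 1/(2400×10³) ] = 0.5102.
P = 0.5102 / 1.664×10⁻⁶ = 306700 N.
Spring compression = P/k = 306700/(2400×10³) = 0.1278 mm.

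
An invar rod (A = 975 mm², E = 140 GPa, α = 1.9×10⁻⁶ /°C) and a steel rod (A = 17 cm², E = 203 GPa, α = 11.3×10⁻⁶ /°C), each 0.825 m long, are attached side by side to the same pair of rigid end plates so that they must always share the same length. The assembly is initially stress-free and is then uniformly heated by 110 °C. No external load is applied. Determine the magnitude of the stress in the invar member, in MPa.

Equilibrium of a rigid end plate with no external load gives equal and opposite internal forces ±P in the two members. Since α_{steel} > α_{invar}, heating drives the steel into compression and the invar into tension.
Setting the final lengths equal and cancelling L: (α₁ − α₂)ΔT = P/(A₁E₁) + P/(A₂E₂).
|α₁ − α₂|·ΔT = 9.4×10⁻⁶ × 110 = 0.001034.
1/(A₁E₁) + 1/(A₂E₂) = 1/(975×140×10³) + 1/(1700×203×10³) = 1.022×10⁻⁸ N⁻¹.
P = 0.001034 / 1.022×10⁻⁸ = 101100 N = 101.1 kN.
σ_{invar} = P/A₁ = 101100/975 = 103.7 MPa, tensile.

σ ≈ 104 MPa (tensile)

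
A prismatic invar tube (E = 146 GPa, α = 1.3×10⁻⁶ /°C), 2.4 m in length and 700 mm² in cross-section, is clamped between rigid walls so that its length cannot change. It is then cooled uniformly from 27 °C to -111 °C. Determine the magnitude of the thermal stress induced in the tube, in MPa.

Because both ends are immovable the net strain is zero, and the suppressed thermal strain is αΔT = 1.3×10⁻⁶ × 138 = 179.4×10⁻⁶.
σ = EαΔT = 146×10³ × 1.3×10⁻⁶ × 138 = 26.19 MPa (tensile; the tube is trying to contract).

σ ≈ 26.2 MPa (tensile)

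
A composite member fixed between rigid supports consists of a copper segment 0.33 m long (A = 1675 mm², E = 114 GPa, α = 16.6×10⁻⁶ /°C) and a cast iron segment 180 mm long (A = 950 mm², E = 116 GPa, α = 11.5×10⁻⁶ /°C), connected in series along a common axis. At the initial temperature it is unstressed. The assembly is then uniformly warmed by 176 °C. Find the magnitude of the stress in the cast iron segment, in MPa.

σ ≈ 416 MPa (compressive)

With the walls removed the bar would change length by δ_free = Σ αᵢΔT Lᵢ = 16.6×10⁻⁶×176×330 + 11.5×10⁻⁶×176×180 = 1.328 mm.
Since the ends are fixed, an axial force P builds up, equal in every segment, with P · Σ Lᵢ/(AᵢEᵢ) = δ_free.
The series flexibility is Σ Lᵢ/(AᵢEᵢ) = 330/(1675×114×10³) + 180/(950×116×10³) = 3.362×10⁻⁶ mm/N.
Hence P = δ_free / Σ(L/AE) = 1.328/3.362×10⁻⁶ = 395.2 kN (compressive).
σ_{cast iron} = P / A = 395200 / 950 = 416 MPa.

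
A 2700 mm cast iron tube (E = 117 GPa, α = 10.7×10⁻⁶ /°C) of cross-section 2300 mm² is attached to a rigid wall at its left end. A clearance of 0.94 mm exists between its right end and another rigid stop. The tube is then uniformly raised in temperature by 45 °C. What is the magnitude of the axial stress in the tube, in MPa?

If the wall were absent the tube would grow by αΔT L = 10.7×10⁻⁶ × 45 × 2700 = 1.3 mm.
This exceeds the 0.94 mm gap, so the wall pushes back. The portion of expansion that must be recovered elastically is δ_free − gap = 1.3 − 0.94 = 0.36 mm.
That suppressed elongation corresponds to σ = E·Δ/L = 117×10³ × 0.36/2700 = 15.6 MPa.

σ ≈ 15.6 MPa (compressive)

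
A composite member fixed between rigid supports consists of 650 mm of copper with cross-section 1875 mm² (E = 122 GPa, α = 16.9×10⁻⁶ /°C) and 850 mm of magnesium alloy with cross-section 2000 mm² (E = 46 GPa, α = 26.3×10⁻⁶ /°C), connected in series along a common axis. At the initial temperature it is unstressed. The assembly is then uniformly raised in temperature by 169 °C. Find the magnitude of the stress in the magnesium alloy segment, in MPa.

If the supports were absent, the total length change would be Σ αᵢΔT Lᵢ = 16.9×10⁻⁶×169×650 + 26.3×10⁻⁶×169×850 = 5.634 mm.
The walls prevent any net length change, so an axial force P (same in every segment) develops. Compatibility: P · Σ Lᵢ/(AᵢEᵢ) = δ_free.
Σ Lᵢ/(AᵢEᵢ) = 650/(1875×122×10³) + 850/(2000×46×10³) = 1.208×10⁻⁵ mm/N.
So P = 5.634 / 1.208×10⁻⁵ = 466.4 kN, compressive.
σ_{magnesium alloy} = P / A = 466400 / 2000 = 233.2 MPa.

σ ≈ 233 MPa (compressive)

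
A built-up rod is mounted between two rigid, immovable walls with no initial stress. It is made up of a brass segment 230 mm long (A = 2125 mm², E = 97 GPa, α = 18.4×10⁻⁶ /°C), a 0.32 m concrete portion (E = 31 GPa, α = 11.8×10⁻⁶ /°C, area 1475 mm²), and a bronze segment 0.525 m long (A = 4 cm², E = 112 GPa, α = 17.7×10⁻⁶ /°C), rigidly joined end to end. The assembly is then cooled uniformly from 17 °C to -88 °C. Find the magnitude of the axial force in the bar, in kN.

P ≈ 91.6 kN (tensile)

Free thermal contraction of the whole bar: Σ αᵢΔT Lᵢ = 18.4×10⁻⁶×105×230 + 11.8×10⁻⁶×105×320 + 17.7×10⁻⁶×105×525 = 1.817 mm.
Since the ends are fixed, an axial force P builds up, equal in every segment, with P · Σ Lᵢ/(AᵢEᵢ) = δ_free.
The series flexibility is Σ Lᵢ/(AᵢEᵢ) = 230/(2125×97×10³) + 320/(1475×31×10³) + 525/(400×112×10³) = 1.983×10⁻⁵ mm/N.
So P = 1.817 / 1.983×10⁻⁵ = 91.59 kN, tensile.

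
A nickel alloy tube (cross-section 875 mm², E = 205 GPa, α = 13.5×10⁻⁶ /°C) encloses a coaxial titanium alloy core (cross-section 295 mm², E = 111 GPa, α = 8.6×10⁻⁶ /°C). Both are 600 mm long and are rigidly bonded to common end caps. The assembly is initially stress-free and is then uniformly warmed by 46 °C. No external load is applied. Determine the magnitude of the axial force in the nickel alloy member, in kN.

Both members must finish at the same length. With the larger α, the nickel alloy tends to over-expand; the plates restrain it, putting the nickel alloy in compression and the titanium alloy in tension. With no external load the two internal forces are equal and opposite, magnitude P.
Compatibility of the two members (thermal + elastic change equal): (α₁ − α₂)ΔT = P·[1/(A₁E₁) + 1/(A₂E₂)].
|α₁ − α₂|·ΔT = 4.9×10⁻⁶ × 46 = 0.0002254.
1/(A₁E₁) + 1/(A₂E₂) = 1/(875×205×10³) + 1/(295×111×10³) = 3.611×10⁻⁸ N⁻¹.
So P = 0.0002254 / 3.611×10⁻⁸ = 6.241 kN.

P ≈ 6.24 kN (compressive in the nickel alloy)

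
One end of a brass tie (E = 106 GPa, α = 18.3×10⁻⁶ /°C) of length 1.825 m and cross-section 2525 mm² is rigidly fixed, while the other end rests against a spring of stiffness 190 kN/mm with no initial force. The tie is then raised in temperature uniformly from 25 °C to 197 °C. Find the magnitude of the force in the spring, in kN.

If the spring were absent the tie would lengthen by αΔT L = 18.3×10⁻⁶ × 172 × 1825 = 5.744 mm.
Let P be the compressive force at the spring. The tie shortens elastically by PL/(AE) and the spring compresses by P/k; together these equal δ_free.
So P = δ_free / [L/(AE) + 1/k] = 5.744 / [ 1825/(2525×106×10³) + 1/(190×10³) ].
P = 5.744 / 1.208×10⁻⁵ = 475500 N.

P ≈ 475 kN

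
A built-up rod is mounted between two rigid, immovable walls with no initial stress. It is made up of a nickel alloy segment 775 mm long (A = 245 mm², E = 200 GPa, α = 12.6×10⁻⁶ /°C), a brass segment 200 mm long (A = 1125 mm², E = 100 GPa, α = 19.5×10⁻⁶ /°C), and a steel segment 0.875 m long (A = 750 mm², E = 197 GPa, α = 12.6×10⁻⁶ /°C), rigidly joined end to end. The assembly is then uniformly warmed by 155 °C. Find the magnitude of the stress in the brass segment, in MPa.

If the supports were absent, the total length change would be Σ αᵢΔT Lᵢ = 12.6×10⁻⁶×155×775 + 19.5×10⁻⁶×155×200 + 12.6×10⁻⁶×155×875 = 3.827 mm.
Since the ends are fixed, an axial force P builds up, equal in every segment, with P · Σ Lᵢ/(AᵢEᵢ) = δ_free.
The series flexibility is Σ Lᵢ/(AᵢEᵢ) = 775/(245×200×10³) + 200/(1125×100×10³) + 875/(750×197×10³) = 2.352×10⁻⁵ mm/N.
P = 3.827 / 2.352×10⁻⁵ = 162700 N = 162.7 kN, compressive.
σ_{brass} = P / A = 162700 / 1125 = 144.7 MPa.

σ ≈ 145 MPa (compressive)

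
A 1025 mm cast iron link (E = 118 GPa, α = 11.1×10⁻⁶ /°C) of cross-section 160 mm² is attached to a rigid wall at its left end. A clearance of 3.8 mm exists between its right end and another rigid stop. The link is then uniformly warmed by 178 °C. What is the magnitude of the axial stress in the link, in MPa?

Unrestrained expansion: δ_free = αΔT L = 11.1×10⁻⁶ × 178 × 1025 = 2.025 mm.
Since δ_free = 2.03 mm is less than the 3.8 mm gap, the link never touches the wall. No axial force develops.

σ ≈ 0 MPa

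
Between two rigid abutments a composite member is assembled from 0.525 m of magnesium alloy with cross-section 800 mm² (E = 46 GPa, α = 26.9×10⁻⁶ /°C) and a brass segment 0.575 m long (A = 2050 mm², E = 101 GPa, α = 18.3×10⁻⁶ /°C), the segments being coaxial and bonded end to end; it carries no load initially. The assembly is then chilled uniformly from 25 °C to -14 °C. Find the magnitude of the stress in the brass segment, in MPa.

With the walls removed the bar would change length by δ_free = Σ αᵢΔT Lᵢ = 26.9×10⁻⁶×39×525 + 18.3×10⁻⁶×39×575 = 0.9612 mm.
Since the ends are fixed, an axial force P builds up, equal in every segment, with P · Σ Lᵢ/(AᵢEᵢ) = δ_free.
The series flexibility is Σ Lᵢ/(AᵢEᵢ) = 525/(800×46×10³) + 575/(2050×101×10³) = 1.704×10⁻⁵ mm/N.
So P = 0.9612 / 1.704×10⁻⁵ = 56.39 kN, tensile.
σ_{brass} = P / A = 56390 / 2050 = 27.51 MPa.

σ ≈ 27.5 MPa (tensile)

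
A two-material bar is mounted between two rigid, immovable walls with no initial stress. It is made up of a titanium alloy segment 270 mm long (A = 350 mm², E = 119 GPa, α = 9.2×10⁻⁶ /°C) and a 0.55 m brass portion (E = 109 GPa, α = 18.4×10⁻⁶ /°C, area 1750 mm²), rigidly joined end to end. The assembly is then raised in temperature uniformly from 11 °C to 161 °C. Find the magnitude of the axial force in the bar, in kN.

P ≈ 202 kN (compressive)

Free thermal expansion of the whole bar: Σ αᵢΔT Lᵢ = 9.2×10⁻⁶×150×270 + 18.4×10⁻⁶×150×550 = 1.891 mm.
The walls prevent any net length change, so an axial force P (same in every segment) develops. Compatibility: P · Σ Lᵢ/(AᵢEᵢ) = δ_free.
The series flexibility is Σ Lᵢ/(AᵢEᵢ) = 270/(350×119×10³) + 550/(1750×109×10³) = 9.366×10⁻⁶ mm/N.
So P = 1.891 / 9.366×10⁻⁶ = 201.9 kN, compressive.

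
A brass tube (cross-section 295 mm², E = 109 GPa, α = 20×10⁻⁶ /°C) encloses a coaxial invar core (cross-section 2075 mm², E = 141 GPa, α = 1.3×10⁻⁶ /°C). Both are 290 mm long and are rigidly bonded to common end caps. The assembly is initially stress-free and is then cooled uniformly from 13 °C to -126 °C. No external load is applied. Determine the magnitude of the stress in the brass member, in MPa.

σ ≈ 255 MPa (tensile)

Equilibrium of a rigid end plate with no external load gives equal and opposite internal forces ±P in the two members. Since α_{brass} > α_{invar}, cooling drives the brass into tension and the invar into compression.
Compatibility of the two members (thermal + elastic change equal): (α₁ − α₂)ΔT = P·[1/(A₁E₁) + 1/(A₂E₂)].
|α₁ − α₂|·ΔT = 18.7×10⁻⁶ × 139 = 0.002599.
1/(A₁E₁) + 1/(A₂E₂) = 1/(295×109×10³) + 1/(2075×141×10³) = 3.452×10⁻⁸ N⁻¹.
P = 0.002599 / 3.452×10⁻⁸ = 75300 N = 75.3 kN.
σ_{brass} = P/A₁ = 75300/295 = 255.3 MPa, tensile.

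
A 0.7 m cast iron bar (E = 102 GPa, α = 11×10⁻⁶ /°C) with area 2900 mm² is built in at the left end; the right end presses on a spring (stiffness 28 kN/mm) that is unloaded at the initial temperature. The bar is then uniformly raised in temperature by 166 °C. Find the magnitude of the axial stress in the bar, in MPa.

The unrestrained thermal change is αΔT L = 11×10⁻⁶ × 166 × 700 = 1.278 mm.
With a force P in the spring, the elastic change of the bar is PL/(AE) and that of the spring is P/k; compatibility requires their sum to equal δ_free.
So P = δ_free / [L/(AE) + 1/k] = 1.278 / [ 700/(2900×102×10³) + 1/(28×10³) ].
P = 1.278 / 3.808×10⁻⁵ = 33570 N.
σ = P/A = 33570/2900 = 11.57 MPa.

σ ≈ 11.6 MPa (compressive)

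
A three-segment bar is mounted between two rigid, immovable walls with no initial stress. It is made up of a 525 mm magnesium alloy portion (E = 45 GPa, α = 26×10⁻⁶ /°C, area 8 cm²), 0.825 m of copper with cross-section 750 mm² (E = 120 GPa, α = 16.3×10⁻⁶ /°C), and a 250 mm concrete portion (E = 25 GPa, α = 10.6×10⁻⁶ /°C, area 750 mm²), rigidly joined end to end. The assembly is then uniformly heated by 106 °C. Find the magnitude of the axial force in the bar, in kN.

P ≈ 85 kN (compressive)

Free thermal expansion of the whole bar: Σ αᵢΔT Lᵢ = 26×10⁻⁶×106×525 + 16.3×10⁻⁶×106×825 + 10.6×10⁻⁶×106×250 = 3.153 mm.
The rigid supports impose zero overall length change; the single axial force P common to all segments must satisfy P Σ Lᵢ/(AᵢEᵢ) = δ_free.
The series flexibility is Σ Lᵢ/(AᵢEᵢ) = 525/(800×45×10³) + 825/(750×120×10³) + 250/(750×25×10³) = 3.708×10⁻⁵ mm/N.
So P = 3.153 / 3.708×10⁻⁵ = 85.03 kN, compressive.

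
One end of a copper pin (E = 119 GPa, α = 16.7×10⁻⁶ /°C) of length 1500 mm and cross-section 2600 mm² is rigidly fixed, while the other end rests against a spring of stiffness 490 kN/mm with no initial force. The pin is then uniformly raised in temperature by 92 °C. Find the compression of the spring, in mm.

The unrestrained thermal change is αΔT L = 16.7×10⁻⁶ × 92 × 1500 = 2.305 mm.
With a force P in the spring, the elastic change of the pin is PL/(AE) and that of the spring is P/k; compatibility requires their sum to equal δ_free.
So P = δ_free / [L/(AE) + 1/k] = 2.305 / [ 1500/(2600×119×10³) + 1/(490×10³) ].
P = 2.305 / 6.889×10⁻⁶ = 334500 N.
Spring compression = P/k = 334500/(490×10³) = 0.6827 mm.

δ ≈ 0.683 mm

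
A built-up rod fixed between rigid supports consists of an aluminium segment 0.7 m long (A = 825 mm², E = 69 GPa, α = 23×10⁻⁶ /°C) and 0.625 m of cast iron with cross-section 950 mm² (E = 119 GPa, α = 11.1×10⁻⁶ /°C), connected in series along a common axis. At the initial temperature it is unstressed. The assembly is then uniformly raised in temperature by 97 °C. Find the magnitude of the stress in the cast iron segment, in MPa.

σ ≈ 132 MPa (compressive)

If the supports were absent, the total length change would be Σ αᵢΔT Lᵢ = 23×10⁻⁶×97×700 + 11.1×10⁻⁶×97×625 = 2.235 mm.
The walls prevent any net length change, so an axial force P (same in every segment) develops. Compatibility: P · Σ Lᵢ/(AᵢEᵢ) = δ_free.
The series flexibility is Σ Lᵢ/(AᵢEᵢ) = 700/(825×69×10³) + 625/(950×119×10³) = 1.783×10⁻⁵ mm/N.
Hence P = δ_free / Σ(L/AE) = 2.235/1.783×10⁻⁵ = 125.4 kN (compressive).
σ_{cast iron} = P / A = 125400 / 950 = 132 MPa.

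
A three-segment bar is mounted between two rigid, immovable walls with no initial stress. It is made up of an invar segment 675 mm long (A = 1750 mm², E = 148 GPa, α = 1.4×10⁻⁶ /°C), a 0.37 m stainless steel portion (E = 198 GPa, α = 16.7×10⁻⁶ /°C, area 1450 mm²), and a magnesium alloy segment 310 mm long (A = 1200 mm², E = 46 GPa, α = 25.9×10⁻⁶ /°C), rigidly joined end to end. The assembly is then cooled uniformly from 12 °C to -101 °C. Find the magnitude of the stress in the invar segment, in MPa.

σ ≈ 103 MPa (tensile)

If the supports were absent, the total length change would be Σ αᵢΔT Lᵢ = 1.4×10⁻⁶×113×675 + 16.7×10⁻⁶×113×370 + 25.9×10⁻⁶×113×310 = 1.712 mm.
The rigid supports impose zero overall length change; the single axial force P common to all segments must satisfy P Σ Lᵢ/(AᵢEᵢ) = δ_free.
Σ Lᵢ/(AᵢEᵢ) = 675/(1750×148×10³) + 370/(1450×198×10³) + 310/(1200×46×10³) = 9.511×10⁻⁶ mm/N.
Hence P = δ_free / Σ(L/AE) = 1.712/9.511×10⁻⁶ = 180 kN (tensile).
σ_{invar} = P / A = 180000 / 1750 = 102.9 MPa.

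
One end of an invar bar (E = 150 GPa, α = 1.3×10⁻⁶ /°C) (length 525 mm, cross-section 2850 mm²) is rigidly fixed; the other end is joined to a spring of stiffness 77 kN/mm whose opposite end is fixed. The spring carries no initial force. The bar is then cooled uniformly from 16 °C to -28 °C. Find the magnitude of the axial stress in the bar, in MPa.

Free thermal contraction: δ_free = αΔT L = 1.3×10⁻⁶ × 44 × 525 = 0.03003 mm.
Let P be the tensile force in the spring. The bar extends elastically by PL/(AE) and the spring stretches by P/k; together these equal δ_free.
P [ L/(AE) + 1/k ] = δ_free → P [ 525/(2850×150×10³) + 1/(77×10³) ] = 0.03003.
P = 0.03003 / 1.422×10⁻⁵ = 2113 N.
σ = P/A = 2113/2850 = 0.7412 MPa.

σ ≈ 0.741 MPa (tensile)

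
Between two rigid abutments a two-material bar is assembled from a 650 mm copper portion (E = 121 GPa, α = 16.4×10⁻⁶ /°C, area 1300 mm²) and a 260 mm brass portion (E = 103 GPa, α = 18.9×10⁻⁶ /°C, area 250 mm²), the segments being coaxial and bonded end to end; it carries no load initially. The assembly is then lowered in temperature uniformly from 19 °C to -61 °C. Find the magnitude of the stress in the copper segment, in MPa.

σ ≈ 67.4 MPa (tensile)

Free thermal contraction of the whole bar: Σ αᵢΔT Lᵢ = 16.4×10⁻⁶×80×650 + 18.9×10⁻⁶×80×260 = 1.246 mm.
The walls prevent any net length change, so an axial force P (same in every segment) develops. Compatibility: P · Σ Lᵢ/(AᵢEᵢ) = δ_free.
The series flexibility is Σ Lᵢ/(AᵢEᵢ) = 650/(1300×121×10³) + 260/(250×103×10³) = 1.423×10⁻⁵ mm/N.
P = 1.246 / 1.423×10⁻⁵ = 87560 N = 87.56 kN, tensile.
σ_{copper} = P / A = 87560 / 1300 = 67.35 MPa.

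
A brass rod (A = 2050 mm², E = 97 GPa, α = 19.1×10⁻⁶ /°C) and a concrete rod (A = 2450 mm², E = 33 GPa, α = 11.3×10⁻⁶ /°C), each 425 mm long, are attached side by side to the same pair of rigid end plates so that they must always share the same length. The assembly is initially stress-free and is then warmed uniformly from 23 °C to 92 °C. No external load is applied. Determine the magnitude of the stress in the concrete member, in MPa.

σ ≈ 12.6 MPa (tensile)

Both members must finish at the same length. With the larger α, the brass tends to over-expand; the plates restrain it, putting the brass in compression and the concrete in tension. With no external load the two internal forces are equal and opposite, magnitude P.
Equating the net (thermal + elastic) strains gives |α₁ − α₂|·ΔT = P·[1/(A₁E₁) + 1/(A₂E₂)].
|α₁ − α₂|·ΔT = 7.8×10⁻⁶ × 69 = 0.0005382.
1/(A₁E₁) + 1/(A₂E₂) = 1/(2050×97×10³) + 1/(2450×33×10³) = 1.74×10⁻⁸ N⁻¹.
So P = 0.0005382 / 1.74×10⁻⁸ = 30.94 kN.
σ_{concrete} = P/A₂ = 30940/2450 = 12.63 MPa, tensile.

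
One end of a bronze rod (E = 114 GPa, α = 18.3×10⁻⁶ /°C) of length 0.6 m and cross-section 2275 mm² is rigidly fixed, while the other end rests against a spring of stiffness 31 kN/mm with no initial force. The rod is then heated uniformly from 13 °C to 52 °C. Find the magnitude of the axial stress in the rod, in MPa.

The unrestrained thermal change is αΔT L = 18.3×10⁻⁶ × 39 × 600 = 0.4282 mm.
With a force P in the spring, the elastic change of the rod is PL/(AE) and that of the spring is P/k; compatibility requires their sum to equal δ_free.
P [ L/(AE) + 1/k ] = δ_free → P [ 600/(2275×114×10³) + 1/(31×10³) ] = 0.4282.
P = 0.4282 / 3.457×10⁻⁵ = 12390 N.
σ = P/A = 12390/2275 = 5.445 MPa.

σ ≈ 5.44 MPa (compressive)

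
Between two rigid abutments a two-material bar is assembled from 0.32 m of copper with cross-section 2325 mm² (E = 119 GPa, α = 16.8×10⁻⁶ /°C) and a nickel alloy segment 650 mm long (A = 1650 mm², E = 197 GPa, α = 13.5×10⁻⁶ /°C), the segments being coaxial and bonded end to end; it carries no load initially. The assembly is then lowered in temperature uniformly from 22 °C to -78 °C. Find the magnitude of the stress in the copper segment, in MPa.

σ ≈ 193 MPa (tensile)

If the supports were absent, the total length change would be Σ αᵢΔT Lᵢ = 16.8×10⁻⁶×100×320 + 13.5×10⁻⁶×100×650 = 1.415 mm.
The walls prevent any net length change, so an axial force P (same in every segment) develops. Compatibility: P · Σ Lᵢ/(AᵢEᵢ) = δ_free.
The series flexibility is Σ Lᵢ/(AᵢEᵢ) = 320/(2325×119×10³) + 650/(1650×197×10³) = 3.156×10⁻⁶ mm/N.
P = 1.415 / 3.156×10⁻⁶ = 448300 N = 448.3 kN, tensile.
σ_{copper} = P / A = 448300 / 2325 = 192.8 MPa.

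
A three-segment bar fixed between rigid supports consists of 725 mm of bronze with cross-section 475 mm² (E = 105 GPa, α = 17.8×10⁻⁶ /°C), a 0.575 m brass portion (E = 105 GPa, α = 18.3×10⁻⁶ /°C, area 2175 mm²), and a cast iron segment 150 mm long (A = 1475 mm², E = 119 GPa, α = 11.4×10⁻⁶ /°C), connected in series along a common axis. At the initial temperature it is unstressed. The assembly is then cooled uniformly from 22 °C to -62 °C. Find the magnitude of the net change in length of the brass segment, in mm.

If the supports were absent, the total length change would be Σ αᵢΔT Lᵢ = 17.8×10⁻⁶×84×725 + 18.3×10⁻⁶×84×575 + 11.4×10⁻⁶×84×150 = 2.112 mm.
The walls prevent any net length change, so an axial force P (same in every segment) develops. Compatibility: P · Σ Lᵢ/(AᵢEᵢ) = δ_free.
The series flexibility is Σ Lᵢ/(AᵢEᵢ) = 725/(475×105×10³) + 575/(2175×105×10³) + 150/(1475×119×10³) = 1.791×10⁻⁵ mm/N.
P = 2.112 / 1.791×10⁻⁵ = 117900 N = 117.9 kN, tensile.
For the brass segment, free thermal change = 18.3×10⁻⁶×84×575 = 0.8839 mm and elastic change from P = 117900×575/(2175×105×10³) = 0.2969 mm; these oppose, so the net change is 0.587 mm (segment shortens).

|ΔL| ≈ 0.587 mm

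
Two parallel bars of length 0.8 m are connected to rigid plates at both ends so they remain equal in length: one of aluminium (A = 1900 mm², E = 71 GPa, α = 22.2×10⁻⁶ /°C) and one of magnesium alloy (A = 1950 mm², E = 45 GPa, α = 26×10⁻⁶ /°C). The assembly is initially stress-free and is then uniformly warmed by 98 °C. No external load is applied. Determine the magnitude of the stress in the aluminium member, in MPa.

Equilibrium of a rigid end plate with no external load gives equal and opposite internal forces ±P in the two members. Since α_{magnesium alloy} > α_{aluminium}, heating drives the magnesium alloy into compression and the aluminium into tension.
Setting the final lengths equal and cancelling L: (α₁ − α₂)ΔT = P/(A₁E₁) + P/(A₂E₂).
|α₁ − α₂|·ΔT = 3.8×10⁻⁶ × 98 = 0.0003724.
1/(A₁E₁) + 1/(A₂E₂) = 1/(1900×71×10³) + 1/(1950×45×10³) = 1.881×10⁻⁸ N⁻¹.
So P = 0.0003724 / 1.881×10⁻⁸ = 19.8 kN.
σ_{aluminium} = P/A₁ = 19800/1900 = 10.42 MPa, tensile.

σ ≈ 10.4 MPa (tensile)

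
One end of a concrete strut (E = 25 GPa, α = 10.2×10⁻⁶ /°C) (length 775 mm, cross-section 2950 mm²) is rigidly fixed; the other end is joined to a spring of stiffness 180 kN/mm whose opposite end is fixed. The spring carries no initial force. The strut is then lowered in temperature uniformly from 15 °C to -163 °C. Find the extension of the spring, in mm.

δ ≈ 0.487 mm

Free thermal contraction: δ_free = αΔT L = 10.2×10⁻⁶ × 178 × 775 = 1.407 mm.
With a force P in the spring, the elastic change of the strut is PL/(AE) and that of the spring is P/k; compatibility requires their sum to equal δ_free.
P [ L/(AE) + 1/k ] = δ_free → P [ 775/(2950×25×10³) + 1/(180×10³) ] = 1.407.
P = 1.407 / 1.606×10⁻⁵ = 87590 N.
Spring extension = P/k = 87590/(180×10³) = 0.4866 mm.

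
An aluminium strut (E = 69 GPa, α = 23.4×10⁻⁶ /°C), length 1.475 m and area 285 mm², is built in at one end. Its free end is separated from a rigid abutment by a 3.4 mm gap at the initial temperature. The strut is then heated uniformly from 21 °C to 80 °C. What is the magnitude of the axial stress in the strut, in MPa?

σ ≈ 0 MPa

Unrestrained expansion: δ_free = αΔT L = 23.4×10⁻⁶ × 59 × 1475 = 2.036 mm.
Since δ_free = 2.04 mm is less than the 3.4 mm gap, the strut never touches the wall. No axial force develops.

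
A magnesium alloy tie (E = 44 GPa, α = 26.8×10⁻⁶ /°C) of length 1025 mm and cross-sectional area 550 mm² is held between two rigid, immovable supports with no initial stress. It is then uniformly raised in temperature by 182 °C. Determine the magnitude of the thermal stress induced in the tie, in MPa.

With length fixed, the mechanical strain must cancel the thermal strain αΔT = 26.8×10⁻⁶ × 182 = 4877.6×10⁻⁶.
The stress required to suppress this strain is σ = Eε = 44×10³ × 4877.6×10⁻⁶ = 214.6 MPa, compressive since the tie is trying to expand.

σ ≈ 215 MPa (compressive)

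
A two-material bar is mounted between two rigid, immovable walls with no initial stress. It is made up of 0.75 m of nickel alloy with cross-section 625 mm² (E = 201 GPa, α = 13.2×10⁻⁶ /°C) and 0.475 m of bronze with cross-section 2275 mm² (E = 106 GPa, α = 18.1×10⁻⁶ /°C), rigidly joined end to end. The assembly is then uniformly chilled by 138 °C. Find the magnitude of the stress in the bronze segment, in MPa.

σ ≈ 141 MPa (tensile)

With the walls removed the bar would change length by δ_free = Σ αᵢΔT Lᵢ = 13.2×10⁻⁶×138×750 + 18.1×10⁻⁶×138×475 = 2.553 mm.
The walls prevent any net length change, so an axial force P (same in every segment) develops. Compatibility: P · Σ Lᵢ/(AᵢEᵢ) = δ_free.
Σ Lᵢ/(AᵢEᵢ) = 750/(625×201×10³) + 475/(2275×106×10³) = 7.94×10⁻⁶ mm/N.
Hence P = δ_free / Σ(L/AE) = 2.553/7.94×10⁻⁶ = 321.5 kN (tensile).
σ_{bronze} = P / A = 321500 / 2275 = 141.3 MPa.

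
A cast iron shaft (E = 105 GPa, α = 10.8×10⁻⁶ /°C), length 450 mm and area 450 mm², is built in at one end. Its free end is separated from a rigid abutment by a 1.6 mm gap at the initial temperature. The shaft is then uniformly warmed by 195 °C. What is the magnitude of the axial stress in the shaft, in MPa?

σ ≈ 0 MPa

If the wall were absent the shaft would grow by αΔT L = 10.8×10⁻⁶ × 195 × 450 = 0.9477 mm.
Since δ_free = 0.948 mm is less than the 1.6 mm gap, the shaft never touches the wall. No axial force develops.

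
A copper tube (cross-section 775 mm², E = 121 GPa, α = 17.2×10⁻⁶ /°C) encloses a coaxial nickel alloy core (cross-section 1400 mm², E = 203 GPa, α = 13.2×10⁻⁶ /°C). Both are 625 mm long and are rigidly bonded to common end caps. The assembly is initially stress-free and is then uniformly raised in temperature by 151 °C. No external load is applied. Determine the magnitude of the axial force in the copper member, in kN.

Equilibrium of a rigid end plate with no external load gives equal and opposite internal forces ±P in the two members. Since α_{copper} > α_{nickel alloy}, heating drives the copper into compression and the nickel alloy into tension.
Setting the final lengths equal and cancelling L: (α₁ − α₂)ΔT = P/(A₁E₁) + P/(A₂E₂).
|α₁ − α₂|·ΔT = 4×10⁻⁶ × 151 = 0.000604.
1/(A₁E₁) + 1/(A₂E₂) = 1/(775×121×10³) + 1/(1400×203×10³) = 1.418×10⁻⁸ N⁻¹.
So P = 0.000604 / 1.418×10⁻⁸ = 42.59 kN.

P ≈ 42.6 kN (compressive in the copper)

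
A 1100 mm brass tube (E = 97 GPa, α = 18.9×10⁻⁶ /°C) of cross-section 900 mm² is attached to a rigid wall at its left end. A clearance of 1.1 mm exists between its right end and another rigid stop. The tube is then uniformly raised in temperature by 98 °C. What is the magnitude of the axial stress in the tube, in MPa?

Free thermal elongation = αΔT L = 18.9×10⁻⁶ × 98 × 1100 = 2.037 mm.
After closing the 1.1 mm clearance, 2.037 − 1.1 = 0.9374 mm of expansion remains to be suppressed by the wall.
Compatibility: PL/(AE) = 0.9374 mm, so σ = P/A = E × (0.9374/1100) = 82.66 MPa.

σ ≈ 82.7 MPa (compressive)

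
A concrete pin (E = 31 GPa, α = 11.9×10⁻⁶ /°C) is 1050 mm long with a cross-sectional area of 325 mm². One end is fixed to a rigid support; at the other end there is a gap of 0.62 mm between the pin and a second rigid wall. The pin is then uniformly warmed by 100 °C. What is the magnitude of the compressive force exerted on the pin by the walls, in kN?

P ≈ 6.04 kN

Free thermal elongation = αΔT L = 11.9×10⁻⁶ × 100 × 1050 = 1.249 mm.
This exceeds the 0.62 mm gap, so the wall pushes back. The portion of expansion that must be recovered elastically is δ_free − gap = 1.249 − 0.62 = 0.6295 mm.
That suppressed elongation corresponds to σ = E·Δ/L = 31×10³ × 0.6295/1050 = 18.59 MPa.
Force on the wall = σA = 18.59 × 325 mm² = 6.04 kN.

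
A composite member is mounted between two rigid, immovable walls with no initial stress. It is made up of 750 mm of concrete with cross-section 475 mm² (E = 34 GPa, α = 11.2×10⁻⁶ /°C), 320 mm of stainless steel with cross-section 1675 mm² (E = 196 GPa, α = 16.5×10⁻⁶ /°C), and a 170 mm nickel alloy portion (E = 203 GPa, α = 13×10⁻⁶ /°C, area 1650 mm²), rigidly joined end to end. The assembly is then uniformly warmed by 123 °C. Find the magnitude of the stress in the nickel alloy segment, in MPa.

σ ≈ 24.7 MPa (compressive)

Free thermal expansion of the whole bar: Σ αᵢΔT Lᵢ = 11.2×10⁻⁶×123×750 + 16.5×10⁻⁶×123×320 + 13×10⁻⁶×123×170 = 1.954 mm.
The walls prevent any net length change, so an axial force P (same in every segment) develops. Compatibility: P · Σ Lᵢ/(AᵢEᵢ) = δ_free.
Σ Lᵢ/(AᵢEᵢ) = 750/(475×34×10³) + 320/(1675×196×10³) + 170/(1650×203×10³) = 4.792×10⁻⁵ mm/N.
P = 1.954 / 4.792×10⁻⁵ = 40780 N = 40.78 kN, compressive.
σ_{nickel alloy} = P / A = 40780 / 1650 = 24.72 MPa.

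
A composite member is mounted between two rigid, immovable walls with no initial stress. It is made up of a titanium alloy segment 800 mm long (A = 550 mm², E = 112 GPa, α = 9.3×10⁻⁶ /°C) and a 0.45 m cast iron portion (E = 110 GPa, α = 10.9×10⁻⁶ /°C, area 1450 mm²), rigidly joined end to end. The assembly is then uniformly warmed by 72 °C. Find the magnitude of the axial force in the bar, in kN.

With the walls removed the bar would change length by δ_free = Σ αᵢΔT Lᵢ = 9.3×10⁻⁶×72×800 + 10.9×10⁻⁶×72×450 = 0.8888 mm.
The walls prevent any net length change, so an axial force P (same in every segment) develops. Compatibility: P · Σ Lᵢ/(AᵢEᵢ) = δ_free.
Σ Lᵢ/(AᵢEᵢ) = 800/(550×112×10³) + 450/(1450×110×10³) = 1.581×10⁻⁵ mm/N.
Hence P = δ_free / Σ(L/AE) = 0.8888/1.581×10⁻⁵ = 56.23 kN (compressive).

P ≈ 56.2 kN (compressive)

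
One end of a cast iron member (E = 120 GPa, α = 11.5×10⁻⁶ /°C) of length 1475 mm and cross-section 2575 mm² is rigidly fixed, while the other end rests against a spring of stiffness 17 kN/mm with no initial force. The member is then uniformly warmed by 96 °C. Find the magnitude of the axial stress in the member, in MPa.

σ ≈ 9.94 MPa (compressive)

The unrestrained thermal change is αΔT L = 11.5×10⁻⁶ × 96 × 1475 = 1.628 mm.
Let P be the compressive force at the spring. The member shortens elastically by PL/(AE) and the spring compresses by P/k; together these equal δ_free.
So P = δ_free / [L/(AE) + 1/k] = 1.628 / [ 1475/(2575×120×10³) + 1/(17×10³) ].
P = 1.628 / 6.36×10⁻⁵ = 25600 N.
σ = P/A = 25600/2575 = 9.944 MPa.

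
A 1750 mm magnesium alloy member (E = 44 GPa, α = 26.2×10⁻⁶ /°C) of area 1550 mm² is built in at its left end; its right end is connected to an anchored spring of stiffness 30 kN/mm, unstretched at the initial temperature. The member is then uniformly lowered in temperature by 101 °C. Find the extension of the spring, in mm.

δ ≈ 2.62 mm

If the spring were absent the member would shorten by αΔT L = 26.2×10⁻⁶ × 101 × 1750 = 4.631 mm.
Let P be the tensile force in the spring. The member extends elastically by PL/(AE) and the spring stretches by P/k; together these equal δ_free.
So P = δ_free / [L/(AE) + 1/k] = 4.631 / [ 1750/(1550×44×10³) + 1/(30×10³) ].
P = 4.631 / 5.899×10⁻⁵ = 78500 N.
Spring extension = P/k = 78500/(30×10³) = 2.617 mm.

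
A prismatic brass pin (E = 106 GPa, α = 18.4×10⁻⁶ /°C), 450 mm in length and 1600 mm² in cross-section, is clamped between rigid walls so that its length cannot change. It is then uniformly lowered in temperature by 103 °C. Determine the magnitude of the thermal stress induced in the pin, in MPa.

σ ≈ 201 MPa (tensile)

With length fixed, the mechanical strain must cancel the thermal strain αΔT = 18.4×10⁻⁶ × 103 = 1895.2×10⁻⁶.
Hence σ = E·αΔT = 106×10³ × 1895.2×10⁻⁶ = 200.9 MPa, tensile.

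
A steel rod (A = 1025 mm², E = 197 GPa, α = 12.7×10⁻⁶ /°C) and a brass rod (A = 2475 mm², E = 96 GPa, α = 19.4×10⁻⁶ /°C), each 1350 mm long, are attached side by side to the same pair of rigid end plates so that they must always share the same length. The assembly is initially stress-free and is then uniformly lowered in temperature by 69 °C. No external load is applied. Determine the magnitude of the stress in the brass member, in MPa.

σ ≈ 20.4 MPa (tensile)

The brass has the larger α, so on cooling it would change length more than the steel if both were free. The rigid plates force a common final length, so the brass is put into tension and the steel into compression, with equal and opposite forces P (no external load).
Setting the final lengths equal and cancelling L: (α₁ − α₂)ΔT = P/(A₁E₁) + P/(A₂E₂).
|α₁ − α₂|·ΔT = 6.7×10⁻⁶ × 69 = 0.0004623.
1/(A₁E₁) + 1/(A₂E₂) = 1/(1025×197×10³) + 1/(2475×96×10³) = 9.161×10⁻⁹ N⁻¹.
So P = 0.0004623 / 9.161×10⁻⁹ = 50.46 kN.
σ_{brass} = P/A₂ = 50460/2475 = 20.39 MPa, tensile.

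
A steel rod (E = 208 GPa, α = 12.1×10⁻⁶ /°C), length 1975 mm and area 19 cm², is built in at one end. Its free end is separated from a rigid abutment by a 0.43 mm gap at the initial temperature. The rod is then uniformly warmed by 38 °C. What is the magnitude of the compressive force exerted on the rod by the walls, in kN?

Unrestrained expansion: δ_free = αΔT L = 12.1×10⁻⁶ × 38 × 1975 = 0.9081 mm.
After closing the 0.43 mm clearance, 0.9081 − 0.43 = 0.4781 mm of expansion remains to be suppressed by the wall.
That suppressed elongation corresponds to σ = E·Δ/L = 208×10³ × 0.4781/1975 = 50.35 MPa.
Force on the wall = σA = 50.35 × 1900 mm² = 95.67 kN.

P ≈ 95.7 kN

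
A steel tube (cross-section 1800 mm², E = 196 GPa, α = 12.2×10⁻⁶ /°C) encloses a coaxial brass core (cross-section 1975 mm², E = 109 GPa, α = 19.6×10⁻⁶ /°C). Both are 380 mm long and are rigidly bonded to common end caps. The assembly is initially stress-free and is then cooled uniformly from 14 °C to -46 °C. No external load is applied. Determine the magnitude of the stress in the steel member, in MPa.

σ ≈ 33 MPa (compressive)

Equilibrium of a rigid end plate with no external load gives equal and opposite internal forces ±P in the two members. Since α_{brass} > α_{steel}, cooling drives the brass into tension and the steel into compression.
Compatibility of the two members (thermal + elastic change equal): (α₁ − α₂)ΔT = P·[1/(A₁E₁) + 1/(A₂E₂)].
|α₁ − α₂|·ΔT = 7.4×10⁻⁶ × 60 = 0.000444.
1/(A₁E₁) + 1/(A₂E₂) = 1/(1800×196×10³) + 1/(1975×109×10³) = 7.48×10⁻⁹ N⁻¹.
P = 0.000444 / 7.48×10⁻⁹ = 59360 N = 59.36 kN.
σ_{steel} = P/A₁ = 59360/1800 = 32.98 MPa, compressive.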